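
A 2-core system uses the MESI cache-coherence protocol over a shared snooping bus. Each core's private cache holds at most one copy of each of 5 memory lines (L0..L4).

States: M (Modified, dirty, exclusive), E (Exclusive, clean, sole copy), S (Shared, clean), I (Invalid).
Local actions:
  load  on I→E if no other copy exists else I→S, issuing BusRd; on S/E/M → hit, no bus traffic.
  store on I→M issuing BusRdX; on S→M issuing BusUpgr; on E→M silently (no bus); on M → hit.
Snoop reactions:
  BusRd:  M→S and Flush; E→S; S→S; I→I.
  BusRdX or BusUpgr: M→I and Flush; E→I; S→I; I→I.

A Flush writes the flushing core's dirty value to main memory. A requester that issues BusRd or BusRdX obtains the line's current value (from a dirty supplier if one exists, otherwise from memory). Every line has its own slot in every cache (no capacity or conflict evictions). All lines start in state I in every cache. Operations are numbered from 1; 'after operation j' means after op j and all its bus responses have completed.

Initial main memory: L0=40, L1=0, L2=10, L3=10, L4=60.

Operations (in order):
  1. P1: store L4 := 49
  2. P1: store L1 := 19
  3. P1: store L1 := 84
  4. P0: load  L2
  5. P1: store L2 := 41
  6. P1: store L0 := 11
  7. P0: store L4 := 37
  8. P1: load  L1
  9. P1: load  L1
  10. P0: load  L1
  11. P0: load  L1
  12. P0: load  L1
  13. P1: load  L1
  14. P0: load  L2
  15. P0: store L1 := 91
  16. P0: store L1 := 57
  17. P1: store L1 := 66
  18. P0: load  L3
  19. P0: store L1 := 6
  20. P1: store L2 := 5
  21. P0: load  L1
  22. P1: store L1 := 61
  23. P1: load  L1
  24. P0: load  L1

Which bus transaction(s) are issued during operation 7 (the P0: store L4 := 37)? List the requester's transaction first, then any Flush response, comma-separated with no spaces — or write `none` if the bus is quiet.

[1] P1: store L4 := 49 | P0:I, P1:M(49) | bus: BusRdX
[2] P1: store L1 := 19 | P0:I, P1:M(19) | bus: BusRdX
[3] P1: store L1 := 84 | P0:I, P1:M(84) | bus: none
[4] P0: load  L2 | P0:E(10), P1:I | bus: BusRd
[5] P1: store L2 := 41 | P0:I, P1:M(41) | bus: BusRdX
[6] P1: store L0 := 11 | P0:I, P1:M(11) | bus: BusRdX
[7] P0: store L4 := 37 | P0:M(37), P1:I | bus: BusRdX,Flush
[8] P1: load  L1 | P0:I, P1:M(84) | bus: none
[9] P1: load  L1 | P0:I, P1:M(84) | bus: none
[10] P0: load  L1 | P0:S(84), P1:S(84) | bus: BusRd,Flush
[11] P0: load  L1 | P0:S(84), P1:S(84) | bus: none
[12] P0: load  L1 | P0:S(84), P1:S(84) | bus: none
[13] P1: load  L1 | P0:S(84), P1:S(84) | bus: none
[14] P0: load  L2 | P0:S(41), P1:S(41) | bus: BusRd,Flush
[15] P0: store L1 := 91 | P0:M(91), P1:I | bus: BusUpgr
[16] P0: store L1 := 57 | P0:M(57), P1:I | bus: none
[17] P1: store L1 := 66 | P0:I, P1:M(66) | bus: BusRdX,Flush
[18] P0: load  L3 | P0:E(10), P1:I | bus: BusRd
[19] P0: store L1 := 6 | P0:M(6), P1:I | bus: BusRdX,Flush
[20] P1: store L2 := 5 | P0:I, P1:M(5) | bus: BusUpgr
[21] P0: load  L1 | P0:M(6), P1:I | bus: none
[22] P1: store L1 := 61 | P0:I, P1:M(61) | bus: BusRdX,Flush
[23] P1: load  L1 | P0:I, P1:M(61) | bus: none
[24] P0: load  L1 | P0:S(61), P1:S(61) | bus: BusRd,Flush

bus = BusRdX,Flush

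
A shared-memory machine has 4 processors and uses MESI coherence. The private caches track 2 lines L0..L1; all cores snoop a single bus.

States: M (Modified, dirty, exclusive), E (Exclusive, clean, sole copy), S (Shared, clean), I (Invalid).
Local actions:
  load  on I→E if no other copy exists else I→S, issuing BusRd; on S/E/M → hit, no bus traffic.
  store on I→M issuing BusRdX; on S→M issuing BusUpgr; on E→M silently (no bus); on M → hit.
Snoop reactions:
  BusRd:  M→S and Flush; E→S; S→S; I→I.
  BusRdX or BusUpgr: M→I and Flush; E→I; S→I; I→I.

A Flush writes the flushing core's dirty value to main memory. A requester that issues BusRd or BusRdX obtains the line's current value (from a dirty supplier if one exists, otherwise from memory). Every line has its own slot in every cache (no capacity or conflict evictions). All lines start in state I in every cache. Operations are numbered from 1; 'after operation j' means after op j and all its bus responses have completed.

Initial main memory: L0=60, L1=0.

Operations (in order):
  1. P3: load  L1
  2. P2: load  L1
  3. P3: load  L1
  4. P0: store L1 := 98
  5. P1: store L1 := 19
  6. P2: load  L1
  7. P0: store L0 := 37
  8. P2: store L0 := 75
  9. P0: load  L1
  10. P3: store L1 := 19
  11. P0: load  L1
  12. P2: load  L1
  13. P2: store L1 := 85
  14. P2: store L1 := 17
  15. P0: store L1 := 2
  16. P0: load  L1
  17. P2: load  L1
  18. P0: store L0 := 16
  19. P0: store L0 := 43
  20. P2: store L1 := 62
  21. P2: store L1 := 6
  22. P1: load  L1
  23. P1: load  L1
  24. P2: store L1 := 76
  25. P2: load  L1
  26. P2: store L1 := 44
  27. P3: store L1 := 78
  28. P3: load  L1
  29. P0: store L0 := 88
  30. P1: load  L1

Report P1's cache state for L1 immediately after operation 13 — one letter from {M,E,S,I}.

state = I

[1] P3: load  L1 | P0:I, P1:I, P2:I, P3:E(0) | bus: BusRd
[2] P2: load  L1 | P0:I, P1:I, P2:S(0), P3:S(0) | bus: BusRd
[3] P3: load  L1 | P0:I, P1:I, P2:S(0), P3:S(0) | bus: none
[4] P0: store L1 := 98 | P0:M(98), P1:I, P2:I, P3:I | bus: BusRdX
[5] P1: store L1 := 19 | P0:I, P1:M(19), P2:I, P3:I | bus: BusRdX,Flush
[6] P2: load  L1 | P0:I, P1:S(19), P2:S(19), P3:I | bus: BusRd,Flush
[7] P0: store L0 := 37 | P0:M(37), P1:I, P2:I, P3:I | bus: BusRdX
[8] P2: store L0 := 75 | P0:I, P1:I, P2:M(75), P3:I | bus: BusRdX,Flush
[9] P0: load  L1 | P0:S(19), P1:S(19), P2:S(19), P3:I | bus: BusRd
[10] P3: store L1 := 19 | P0:I, P1:I, P2:I, P3:M(19) | bus: BusRdX
[11] P0: load  L1 | P0:S(19), P1:I, P2:I, P3:S(19) | bus: BusRd,Flush
[12] P2: load  L1 | P0:S(19), P1:I, P2:S(19), P3:S(19) | bus: BusRd
[13] P2: store L1 := 85 | P0:I, P1:I, P2:M(85), P3:I | bus: BusUpgr
[14] P2: store L1 := 17 | P0:I, P1:I, P2:M(17), P3:I | bus: none
[15] P0: store L1 := 2 | P0:M(2), P1:I, P2:I, P3:I | bus: BusRdX,Flush
[16] P0: load  L1 | P0:M(2), P1:I, P2:I, P3:I | bus: none
[17] P2: load  L1 | P0:S(2), P1:I, P2:S(2), P3:I | bus: BusRd,Flush
[18] P0: store L0 := 16 | P0:M(16), P1:I, P2:I, P3:I | bus: BusRdX,Flush
[19] P0: store L0 := 43 | P0:M(43), P1:I, P2:I, P3:I | bus: none
[20] P2: store L1 := 62 | P0:I, P1:I, P2:M(62), P3:I | bus: BusUpgr
[21] P2: store L1 := 6 | P0:I, P1:I, P2:M(6), P3:I | bus: none
[22] P1: load  L1 | P0:I, P1:S(6), P2:S(6), P3:I | bus: BusRd,Flush
[23] P1: load  L1 | P0:I, P1:S(6), P2:S(6), P3:I | bus: none
[24] P2: store L1 := 76 | P0:I, P1:I, P2:M(76), P3:I | bus: BusUpgr
[25] P2: load  L1 | P0:I, P1:I, P2:M(76), P3:I | bus: none
[26] P2: store L1 := 44 | P0:I, P1:I, P2:M(44), P3:I | bus: none
[27] P3: store L1 := 78 | P0:I, P1:I, P2:I, P3:M(78) | bus: BusRdX,Flush
[28] P3: load  L1 | P0:I, P1:I, P2:I, P3:M(78) | bus: none
[29] P0: store L0 := 88 | P0:M(88), P1:I, P2:I, P3:I | bus: none
[30] P1: load  L1 | P0:I, P1:S(78), P2:I, P3:S(78) | bus: BusRd,Flush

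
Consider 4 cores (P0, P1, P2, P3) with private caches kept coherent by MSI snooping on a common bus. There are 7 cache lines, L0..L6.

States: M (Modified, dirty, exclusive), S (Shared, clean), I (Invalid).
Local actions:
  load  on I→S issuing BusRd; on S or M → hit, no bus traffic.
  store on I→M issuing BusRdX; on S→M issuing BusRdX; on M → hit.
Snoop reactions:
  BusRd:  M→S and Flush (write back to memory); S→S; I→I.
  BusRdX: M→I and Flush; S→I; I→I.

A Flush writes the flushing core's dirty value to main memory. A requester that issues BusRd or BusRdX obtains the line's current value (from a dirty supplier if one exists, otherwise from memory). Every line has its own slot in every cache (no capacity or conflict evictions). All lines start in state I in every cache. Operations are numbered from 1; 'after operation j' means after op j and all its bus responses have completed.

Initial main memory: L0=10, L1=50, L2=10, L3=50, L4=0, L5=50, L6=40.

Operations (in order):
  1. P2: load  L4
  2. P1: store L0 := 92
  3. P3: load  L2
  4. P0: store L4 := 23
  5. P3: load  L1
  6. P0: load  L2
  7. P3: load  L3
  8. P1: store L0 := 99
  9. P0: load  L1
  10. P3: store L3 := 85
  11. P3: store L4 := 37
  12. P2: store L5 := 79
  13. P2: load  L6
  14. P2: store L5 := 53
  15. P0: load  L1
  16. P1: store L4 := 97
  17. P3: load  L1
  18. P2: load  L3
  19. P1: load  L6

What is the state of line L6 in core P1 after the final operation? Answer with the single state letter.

[1] P2: load  L4 | P0:I, P1:I, P2:S(0), P3:I | bus: BusRd
[2] P1: store L0 := 92 | P0:I, P1:M(92), P2:I, P3:I | bus: BusRdX
[3] P3: load  L2 | P0:I, P1:I, P2:I, P3:S(10) | bus: BusRd
[4] P0: store L4 := 23 | P0:M(23), P1:I, P2:I, P3:I | bus: BusRdX
[5] P3: load  L1 | P0:I, P1:I, P2:I, P3:S(50) | bus: BusRd
[6] P0: load  L2 | P0:S(10), P1:I, P2:I, P3:S(10) | bus: BusRd
[7] P3: load  L3 | P0:I, P1:I, P2:I, P3:S(50) | bus: BusRd
[8] P1: store L0 := 99 | P0:I, P1:M(99), P2:I, P3:I | bus: none
[9] P0: load  L1 | P0:S(50), P1:I, P2:I, P3:S(50) | bus: BusRd
[10] P3: store L3 := 85 | P0:I, P1:I, P2:I, P3:M(85) | bus: BusRdX
[11] P3: store L4 := 37 | P0:I, P1:I, P2:I, P3:M(37) | bus: BusRdX,Flush
[12] P2: store L5 := 79 | P0:I, P1:I, P2:M(79), P3:I | bus: BusRdX
[13] P2: load  L6 | P0:I, P1:I, P2:S(40), P3:I | bus: BusRd
[14] P2: store L5 := 53 | P0:I, P1:I, P2:M(53), P3:I | bus: none
[15] P0: load  L1 | P0:S(50), P1:I, P2:I, P3:S(50) | bus: none
[16] P1: store L4 := 97 | P0:I, P1:M(97), P2:I, P3:I | bus: BusRdX,Flush
[17] P3: load  L1 | P0:S(50), P1:I, P2:I, P3:S(50) | bus: none
[18] P2: load  L3 | P0:I, P1:I, P2:S(85), P3:S(85) | bus: BusRd,Flush
[19] P1: load  L6 | P0:I, P1:S(40), P2:S(40), P3:I | bus: BusRd

state = S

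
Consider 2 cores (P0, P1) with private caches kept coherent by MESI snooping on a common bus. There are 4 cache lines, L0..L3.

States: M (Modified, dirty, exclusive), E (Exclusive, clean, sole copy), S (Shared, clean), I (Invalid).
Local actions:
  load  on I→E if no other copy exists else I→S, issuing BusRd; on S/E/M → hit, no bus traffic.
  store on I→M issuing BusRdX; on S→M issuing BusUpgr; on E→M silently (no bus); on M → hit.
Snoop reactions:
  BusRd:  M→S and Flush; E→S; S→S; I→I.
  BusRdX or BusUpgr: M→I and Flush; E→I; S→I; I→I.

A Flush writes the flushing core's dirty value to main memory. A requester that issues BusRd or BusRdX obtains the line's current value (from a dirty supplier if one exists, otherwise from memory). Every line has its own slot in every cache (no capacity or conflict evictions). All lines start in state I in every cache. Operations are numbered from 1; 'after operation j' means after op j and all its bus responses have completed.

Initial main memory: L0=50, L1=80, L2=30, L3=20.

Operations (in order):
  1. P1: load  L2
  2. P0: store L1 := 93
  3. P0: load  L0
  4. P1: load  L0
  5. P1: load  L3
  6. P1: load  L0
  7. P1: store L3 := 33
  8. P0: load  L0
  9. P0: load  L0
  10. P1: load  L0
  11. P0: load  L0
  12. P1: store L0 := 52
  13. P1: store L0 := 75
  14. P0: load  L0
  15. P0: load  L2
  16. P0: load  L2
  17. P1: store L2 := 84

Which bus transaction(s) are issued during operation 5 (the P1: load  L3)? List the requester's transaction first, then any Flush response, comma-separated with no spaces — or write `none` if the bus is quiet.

step 1: P1: load  L2  ⟶  IE  (L2)  txn=BusRd  M[L2]=30
step 2: P0: store L1 := 93  ⟶  MI  (L1)  txn=BusRdX  M[L1]=80
step 3: P0: load  L0  ⟶  EI  (L0)  txn=BusRd  M[L0]=50
step 4: P1: load  L0  ⟶  SS  (L0)  txn=BusRd  M[L0]=50
step 5: P1: load  L3  ⟶  IE  (L3)  txn=BusRd  M[L3]=20
step 6: P1: load  L0  ⟶  SS  (L0)  txn=∅  M[L0]=50
step 7: P1: store L3 := 33  ⟶  IM  (L3)  txn=∅  M[L3]=20
step 8: P0: load  L0  ⟶  SS  (L0)  txn=∅  M[L0]=50
step 9: P0: load  L0  ⟶  SS  (L0)  txn=∅  M[L0]=50
step 10: P1: load  L0  ⟶  SS  (L0)  txn=∅  M[L0]=50
step 11: P0: load  L0  ⟶  SS  (L0)  txn=∅  M[L0]=50
step 12: P1: store L0 := 52  ⟶  IM  (L0)  txn=BusUpgr  M[L0]=50
step 13: P1: store L0 := 75  ⟶  IM  (L0)  txn=∅  M[L0]=50
step 14: P0: load  L0  ⟶  SS  (L0)  txn=BusRd+Flush  M[L0]=75
step 15: P0: load  L2  ⟶  SS  (L2)  txn=BusRd  M[L2]=30
step 16: P0: load  L2  ⟶  SS  (L2)  txn=∅  M[L2]=30
step 17: P1: store L2 := 84  ⟶  IM  (L2)  txn=BusUpgr  M[L2]=30

bus = BusRd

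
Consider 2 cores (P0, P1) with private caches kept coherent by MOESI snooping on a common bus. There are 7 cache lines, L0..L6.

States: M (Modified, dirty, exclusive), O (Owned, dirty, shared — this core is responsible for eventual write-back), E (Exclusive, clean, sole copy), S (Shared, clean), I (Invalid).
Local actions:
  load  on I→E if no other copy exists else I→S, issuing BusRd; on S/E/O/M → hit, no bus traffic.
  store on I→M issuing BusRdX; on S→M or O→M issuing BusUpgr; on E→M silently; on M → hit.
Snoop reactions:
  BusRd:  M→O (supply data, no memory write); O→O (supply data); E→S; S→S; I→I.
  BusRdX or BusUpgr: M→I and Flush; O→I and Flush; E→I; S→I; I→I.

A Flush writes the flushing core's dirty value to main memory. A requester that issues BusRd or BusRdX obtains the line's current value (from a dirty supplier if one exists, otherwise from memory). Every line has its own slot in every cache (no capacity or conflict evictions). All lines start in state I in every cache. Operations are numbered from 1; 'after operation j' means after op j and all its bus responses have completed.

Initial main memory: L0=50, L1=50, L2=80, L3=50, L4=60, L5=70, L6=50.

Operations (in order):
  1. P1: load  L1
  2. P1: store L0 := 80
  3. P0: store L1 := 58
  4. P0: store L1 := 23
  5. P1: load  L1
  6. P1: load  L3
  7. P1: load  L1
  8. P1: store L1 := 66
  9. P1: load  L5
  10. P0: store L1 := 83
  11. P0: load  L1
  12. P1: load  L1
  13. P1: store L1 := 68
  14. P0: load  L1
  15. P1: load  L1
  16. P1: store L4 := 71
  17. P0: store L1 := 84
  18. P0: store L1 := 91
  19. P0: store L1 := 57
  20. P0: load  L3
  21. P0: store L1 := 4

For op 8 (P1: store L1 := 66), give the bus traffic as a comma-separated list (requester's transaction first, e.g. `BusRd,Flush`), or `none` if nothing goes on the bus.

1. P1: load  L1  bus=[BusRd]  L1: P0=I P1=E  mem[L1]=50
2. P1: store L0 := 80  bus=[BusRdX]  L0: P0=I P1=M  mem[L0]=50
3. P0: store L1 := 58  bus=[BusRdX]  L1: P0=M P1=I  mem[L1]=50
4. P0: store L1 := 23  bus=[-]  L1: P0=M P1=I  mem[L1]=50
5. P1: load  L1  bus=[BusRd]  L1: P0=O P1=S  mem[L1]=50
6. P1: load  L3  bus=[BusRd]  L3: P0=I P1=E  mem[L3]=50
7. P1: load  L1  bus=[-]  L1: P0=O P1=S  mem[L1]=50
8. P1: store L1 := 66  bus=[BusUpgr,Flush]  L1: P0=I P1=M  mem[L1]=23
9. P1: load  L5  bus=[BusRd]  L5: P0=I P1=E  mem[L5]=70
10. P0: store L1 := 83  bus=[BusRdX,Flush]  L1: P0=M P1=I  mem[L1]=66
11. P0: load  L1  bus=[-]  L1: P0=M P1=I  mem[L1]=66
12. P1: load  L1  bus=[BusRd]  L1: P0=O P1=S  mem[L1]=66
13. P1: store L1 := 68  bus=[BusUpgr,Flush]  L1: P0=I P1=M  mem[L1]=83
14. P0: load  L1  bus=[BusRd]  L1: P0=S P1=O  mem[L1]=83
15. P1: load  L1  bus=[-]  L1: P0=S P1=O  mem[L1]=83
16. P1: store L4 := 71  bus=[BusRdX]  L4: P0=I P1=M  mem[L4]=60
17. P0: store L1 := 84  bus=[BusUpgr,Flush]  L1: P0=M P1=I  mem[L1]=68
18. P0: store L1 := 91  bus=[-]  L1: P0=M P1=I  mem[L1]=68
19. P0: store L1 := 57  bus=[-]  L1: P0=M P1=I  mem[L1]=68
20. P0: load  L3  bus=[BusRd]  L3: P0=S P1=S  mem[L3]=50
21. P0: store L1 := 4  bus=[-]  L1: P0=M P1=I  mem[L1]=68

bus = BusUpgr,Flush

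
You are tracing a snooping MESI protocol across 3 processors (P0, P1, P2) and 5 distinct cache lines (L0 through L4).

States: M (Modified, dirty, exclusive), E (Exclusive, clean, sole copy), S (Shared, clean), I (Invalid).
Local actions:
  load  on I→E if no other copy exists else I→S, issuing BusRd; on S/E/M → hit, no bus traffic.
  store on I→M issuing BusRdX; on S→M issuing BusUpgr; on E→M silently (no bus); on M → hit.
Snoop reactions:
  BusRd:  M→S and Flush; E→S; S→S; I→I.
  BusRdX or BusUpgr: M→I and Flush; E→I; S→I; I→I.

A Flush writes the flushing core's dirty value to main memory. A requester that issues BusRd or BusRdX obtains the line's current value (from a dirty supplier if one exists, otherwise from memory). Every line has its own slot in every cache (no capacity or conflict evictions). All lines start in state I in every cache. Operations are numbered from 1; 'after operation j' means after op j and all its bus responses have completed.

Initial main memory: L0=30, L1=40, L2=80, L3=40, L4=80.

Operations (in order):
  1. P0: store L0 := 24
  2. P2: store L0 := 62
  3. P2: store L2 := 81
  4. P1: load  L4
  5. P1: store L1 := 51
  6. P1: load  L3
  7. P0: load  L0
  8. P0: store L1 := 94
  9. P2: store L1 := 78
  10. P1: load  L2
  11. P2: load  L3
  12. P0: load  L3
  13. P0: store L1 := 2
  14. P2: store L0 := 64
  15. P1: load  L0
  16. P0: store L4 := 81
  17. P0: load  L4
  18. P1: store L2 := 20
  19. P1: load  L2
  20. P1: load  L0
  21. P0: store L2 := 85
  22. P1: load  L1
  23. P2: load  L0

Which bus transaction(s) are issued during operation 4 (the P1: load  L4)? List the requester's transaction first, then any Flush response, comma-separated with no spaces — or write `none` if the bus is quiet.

[1] P0: store L0 := 24 | P0:M(24), P1:I, P2:I | bus: BusRdX
[2] P2: store L0 := 62 | P0:I, P1:I, P2:M(62) | bus: BusRdX,Flush
[3] P2: store L2 := 81 | P0:I, P1:I, P2:M(81) | bus: BusRdX
[4] P1: load  L4 | P0:I, P1:E(80), P2:I | bus: BusRd
[5] P1: store L1 := 51 | P0:I, P1:M(51), P2:I | bus: BusRdX
[6] P1: load  L3 | P0:I, P1:E(40), P2:I | bus: BusRd
[7] P0: load  L0 | P0:S(62), P1:I, P2:S(62) | bus: BusRd,Flush
[8] P0: store L1 := 94 | P0:M(94), P1:I, P2:I | bus: BusRdX,Flush
[9] P2: store L1 := 78 | P0:I, P1:I, P2:M(78) | bus: BusRdX,Flush
[10] P1: load  L2 | P0:I, P1:S(81), P2:S(81) | bus: BusRd,Flush
[11] P2: load  L3 | P0:I, P1:S(40), P2:S(40) | bus: BusRd
[12] P0: load  L3 | P0:S(40), P1:S(40), P2:S(40) | bus: BusRd
[13] P0: store L1 := 2 | P0:M(2), P1:I, P2:I | bus: BusRdX,Flush
[14] P2: store L0 := 64 | P0:I, P1:I, P2:M(64) | bus: BusUpgr
[15] P1: load  L0 | P0:I, P1:S(64), P2:S(64) | bus: BusRd,Flush
[16] P0: store L4 := 81 | P0:M(81), P1:I, P2:I | bus: BusRdX
[17] P0: load  L4 | P0:M(81), P1:I, P2:I | bus: none
[18] P1: store L2 := 20 | P0:I, P1:M(20), P2:I | bus: BusUpgr
[19] P1: load  L2 | P0:I, P1:M(20), P2:I | bus: none
[20] P1: load  L0 | P0:I, P1:S(64), P2:S(64) | bus: none
[21] P0: store L2 := 85 | P0:M(85), P1:I, P2:I | bus: BusRdX,Flush
[22] P1: load  L1 | P0:S(2), P1:S(2), P2:I | bus: BusRd,Flush
[23] P2: load  L0 | P0:I, P1:S(64), P2:S(64) | bus: none

bus = BusRd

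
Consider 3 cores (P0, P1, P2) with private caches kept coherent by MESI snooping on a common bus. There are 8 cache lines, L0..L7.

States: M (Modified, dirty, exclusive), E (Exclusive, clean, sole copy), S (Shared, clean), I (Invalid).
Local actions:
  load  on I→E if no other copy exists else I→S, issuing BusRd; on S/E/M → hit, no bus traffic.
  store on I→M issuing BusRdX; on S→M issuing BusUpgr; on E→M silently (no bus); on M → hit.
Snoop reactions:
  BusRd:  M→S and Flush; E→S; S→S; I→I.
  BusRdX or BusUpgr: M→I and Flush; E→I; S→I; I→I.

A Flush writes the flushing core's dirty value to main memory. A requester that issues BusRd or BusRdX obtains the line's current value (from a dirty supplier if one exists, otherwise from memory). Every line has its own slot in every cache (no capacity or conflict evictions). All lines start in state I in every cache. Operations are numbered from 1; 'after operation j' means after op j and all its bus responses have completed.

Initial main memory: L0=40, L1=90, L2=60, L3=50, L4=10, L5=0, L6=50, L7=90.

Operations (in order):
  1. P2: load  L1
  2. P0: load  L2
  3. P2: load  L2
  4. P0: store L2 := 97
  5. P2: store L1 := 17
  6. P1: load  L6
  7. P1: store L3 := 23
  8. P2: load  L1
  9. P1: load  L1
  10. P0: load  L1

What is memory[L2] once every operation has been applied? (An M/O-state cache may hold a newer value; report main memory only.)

memory[L2] = 60

  op1 P2: load  L1 → I/I/E on L1; bus BusRd; mem=90
  op2 P0: load  L2 → E/I/I on L2; bus BusRd; mem=60
  op3 P2: load  L2 → S/I/S on L2; bus BusRd; mem=60
  op4 P0: store L2 := 97 → M/I/I on L2; bus BusUpgr; mem=60
  op5 P2: store L1 := 17 → I/I/M on L1; bus (none); mem=90
  op6 P1: load  L6 → I/E/I on L6; bus BusRd; mem=50
  op7 P1: store L3 := 23 → I/M/I on L3; bus BusRdX; mem=50
  op8 P2: load  L1 → I/I/M on L1; bus (none); mem=90
  op9 P1: load  L1 → I/S/S on L1; bus BusRd Flush; mem=17
  op10 P0: load  L1 → S/S/S on L1; bus BusRd; mem=17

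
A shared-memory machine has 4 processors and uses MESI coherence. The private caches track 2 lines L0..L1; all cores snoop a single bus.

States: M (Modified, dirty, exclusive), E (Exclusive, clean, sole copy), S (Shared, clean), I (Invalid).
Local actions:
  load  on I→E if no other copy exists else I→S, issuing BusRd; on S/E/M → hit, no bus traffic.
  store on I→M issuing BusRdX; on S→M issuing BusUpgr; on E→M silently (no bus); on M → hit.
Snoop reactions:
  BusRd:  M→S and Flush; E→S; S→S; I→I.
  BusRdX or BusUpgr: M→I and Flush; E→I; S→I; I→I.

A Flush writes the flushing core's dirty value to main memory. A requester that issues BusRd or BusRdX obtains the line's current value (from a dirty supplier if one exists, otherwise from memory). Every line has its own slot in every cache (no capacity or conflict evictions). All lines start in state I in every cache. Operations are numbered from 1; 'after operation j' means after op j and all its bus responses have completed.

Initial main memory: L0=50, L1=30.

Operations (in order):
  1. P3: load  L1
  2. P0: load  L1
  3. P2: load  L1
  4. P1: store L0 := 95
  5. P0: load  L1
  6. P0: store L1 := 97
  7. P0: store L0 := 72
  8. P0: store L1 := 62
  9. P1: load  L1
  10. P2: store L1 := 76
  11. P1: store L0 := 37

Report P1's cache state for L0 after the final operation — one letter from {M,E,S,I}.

state = M

  op1 P3: load  L1 → I/I/I/E on L1; bus BusRd; mem=30
  op2 P0: load  L1 → S/I/I/S on L1; bus BusRd; mem=30
  op3 P2: load  L1 → S/I/S/S on L1; bus BusRd; mem=30
  op4 P1: store L0 := 95 → I/M/I/I on L0; bus BusRdX; mem=50
  op5 P0: load  L1 → S/I/S/S on L1; bus (none); mem=30
  op6 P0: store L1 := 97 → M/I/I/I on L1; bus BusUpgr; mem=30
  op7 P0: store L0 := 72 → M/I/I/I on L0; bus BusRdX Flush; mem=95
  op8 P0: store L1 := 62 → M/I/I/I on L1; bus (none); mem=30
  op9 P1: load  L1 → S/S/I/I on L1; bus BusRd Flush; mem=62
  op10 P2: store L1 := 76 → I/I/M/I on L1; bus BusRdX; mem=62
  op11 P1: store L0 := 37 → I/M/I/I on L0; bus BusRdX Flush; mem=72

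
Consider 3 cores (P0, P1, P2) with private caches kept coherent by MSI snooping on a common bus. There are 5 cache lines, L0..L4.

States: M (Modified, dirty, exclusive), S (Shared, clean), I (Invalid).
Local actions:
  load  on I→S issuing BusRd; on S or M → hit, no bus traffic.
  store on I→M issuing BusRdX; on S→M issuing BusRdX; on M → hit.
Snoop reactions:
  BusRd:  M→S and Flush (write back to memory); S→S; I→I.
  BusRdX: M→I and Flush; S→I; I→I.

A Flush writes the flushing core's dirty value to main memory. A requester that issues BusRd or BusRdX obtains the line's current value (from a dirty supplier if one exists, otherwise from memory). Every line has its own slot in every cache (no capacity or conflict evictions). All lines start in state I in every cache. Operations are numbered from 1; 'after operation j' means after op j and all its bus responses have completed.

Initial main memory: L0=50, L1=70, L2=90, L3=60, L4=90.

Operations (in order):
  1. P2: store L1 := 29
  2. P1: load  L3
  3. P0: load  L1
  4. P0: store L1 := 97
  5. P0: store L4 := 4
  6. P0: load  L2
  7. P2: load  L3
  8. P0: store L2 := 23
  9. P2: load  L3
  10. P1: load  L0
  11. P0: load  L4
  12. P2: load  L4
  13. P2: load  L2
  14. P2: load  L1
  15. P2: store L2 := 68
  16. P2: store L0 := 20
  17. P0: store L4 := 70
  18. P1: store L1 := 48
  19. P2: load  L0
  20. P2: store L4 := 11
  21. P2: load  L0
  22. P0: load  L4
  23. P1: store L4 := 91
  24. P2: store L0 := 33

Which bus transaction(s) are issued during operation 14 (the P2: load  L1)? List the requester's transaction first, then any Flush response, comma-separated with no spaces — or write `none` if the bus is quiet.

step 1: P2: store L1 := 29  ⟶  IIM  (L1)  txn=BusRdX  M[L1]=70
step 2: P1: load  L3  ⟶  ISI  (L3)  txn=BusRd  M[L3]=60
step 3: P0: load  L1  ⟶  SIS  (L1)  txn=BusRd+Flush  M[L1]=29
step 4: P0: store L1 := 97  ⟶  MII  (L1)  txn=BusRdX  M[L1]=29
step 5: P0: store L4 := 4  ⟶  MII  (L4)  txn=BusRdX  M[L4]=90
step 6: P0: load  L2  ⟶  SII  (L2)  txn=BusRd  M[L2]=90
step 7: P2: load  L3  ⟶  ISS  (L3)  txn=BusRd  M[L3]=60
step 8: P0: store L2 := 23  ⟶  MII  (L2)  txn=BusRdX  M[L2]=90
step 9: P2: load  L3  ⟶  ISS  (L3)  txn=∅  M[L3]=60
step 10: P1: load  L0  ⟶  ISI  (L0)  txn=BusRd  M[L0]=50
step 11: P0: load  L4  ⟶  MII  (L4)  txn=∅  M[L4]=90
step 12: P2: load  L4  ⟶  SIS  (L4)  txn=BusRd+Flush  M[L4]=4
step 13: P2: load  L2  ⟶  SIS  (L2)  txn=BusRd+Flush  M[L2]=23
step 14: P2: load  L1  ⟶  SIS  (L1)  txn=BusRd+Flush  M[L1]=97
step 15: P2: store L2 := 68  ⟶  IIM  (L2)  txn=BusRdX  M[L2]=23
step 16: P2: store L0 := 20  ⟶  IIM  (L0)  txn=BusRdX  M[L0]=50
step 17: P0: store L4 := 70  ⟶  MII  (L4)  txn=BusRdX  M[L4]=4
step 18: P1: store L1 := 48  ⟶  IMI  (L1)  txn=BusRdX  M[L1]=97
step 19: P2: load  L0  ⟶  IIM  (L0)  txn=∅  M[L0]=50
step 20: P2: store L4 := 11  ⟶  IIM  (L4)  txn=BusRdX+Flush  M[L4]=70
step 21: P2: load  L0  ⟶  IIM  (L0)  txn=∅  M[L0]=50
step 22: P0: load  L4  ⟶  SIS  (L4)  txn=BusRd+Flush  M[L4]=11
step 23: P1: store L4 := 91  ⟶  IMI  (L4)  txn=BusRdX  M[L4]=11
step 24: P2: store L0 := 33  ⟶  IIM  (L0)  txn=∅  M[L0]=50

bus = BusRd,Flush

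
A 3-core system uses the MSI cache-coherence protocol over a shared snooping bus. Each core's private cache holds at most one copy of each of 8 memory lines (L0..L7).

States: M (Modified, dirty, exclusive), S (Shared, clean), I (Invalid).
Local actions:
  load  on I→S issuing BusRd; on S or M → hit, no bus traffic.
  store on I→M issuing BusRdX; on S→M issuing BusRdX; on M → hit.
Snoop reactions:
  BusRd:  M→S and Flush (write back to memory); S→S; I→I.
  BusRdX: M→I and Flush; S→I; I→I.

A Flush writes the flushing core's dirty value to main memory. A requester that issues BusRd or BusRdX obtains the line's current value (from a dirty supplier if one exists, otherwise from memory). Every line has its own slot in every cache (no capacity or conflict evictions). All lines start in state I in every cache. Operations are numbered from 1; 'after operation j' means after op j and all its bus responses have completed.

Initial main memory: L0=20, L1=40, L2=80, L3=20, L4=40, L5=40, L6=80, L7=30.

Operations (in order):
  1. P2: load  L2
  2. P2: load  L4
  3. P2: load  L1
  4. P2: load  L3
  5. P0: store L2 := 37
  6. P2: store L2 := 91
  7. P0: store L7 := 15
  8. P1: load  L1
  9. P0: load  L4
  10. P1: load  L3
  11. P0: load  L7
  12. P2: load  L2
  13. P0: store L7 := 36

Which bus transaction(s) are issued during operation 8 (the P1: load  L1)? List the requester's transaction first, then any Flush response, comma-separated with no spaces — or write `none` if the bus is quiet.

  op1 P2: load  L2 → I/I/S on L2; bus BusRd; mem=80
  op2 P2: load  L4 → I/I/S on L4; bus BusRd; mem=40
  op3 P2: load  L1 → I/I/S on L1; bus BusRd; mem=40
  op4 P2: load  L3 → I/I/S on L3; bus BusRd; mem=20
  op5 P0: store L2 := 37 → M/I/I on L2; bus BusRdX; mem=80
  op6 P2: store L2 := 91 → I/I/M on L2; bus BusRdX Flush; mem=37
  op7 P0: store L7 := 15 → M/I/I on L7; bus BusRdX; mem=30
  op8 P1: load  L1 → I/S/S on L1; bus BusRd; mem=40
  op9 P0: load  L4 → S/I/S on L4; bus BusRd; mem=40
  op10 P1: load  L3 → I/S/S on L3; bus BusRd; mem=20
  op11 P0: load  L7 → M/I/I on L7; bus (none); mem=30
  op12 P2: load  L2 → I/I/M on L2; bus (none); mem=37
  op13 P0: store L7 := 36 → M/I/I on L7; bus (none); mem=30

bus = BusRd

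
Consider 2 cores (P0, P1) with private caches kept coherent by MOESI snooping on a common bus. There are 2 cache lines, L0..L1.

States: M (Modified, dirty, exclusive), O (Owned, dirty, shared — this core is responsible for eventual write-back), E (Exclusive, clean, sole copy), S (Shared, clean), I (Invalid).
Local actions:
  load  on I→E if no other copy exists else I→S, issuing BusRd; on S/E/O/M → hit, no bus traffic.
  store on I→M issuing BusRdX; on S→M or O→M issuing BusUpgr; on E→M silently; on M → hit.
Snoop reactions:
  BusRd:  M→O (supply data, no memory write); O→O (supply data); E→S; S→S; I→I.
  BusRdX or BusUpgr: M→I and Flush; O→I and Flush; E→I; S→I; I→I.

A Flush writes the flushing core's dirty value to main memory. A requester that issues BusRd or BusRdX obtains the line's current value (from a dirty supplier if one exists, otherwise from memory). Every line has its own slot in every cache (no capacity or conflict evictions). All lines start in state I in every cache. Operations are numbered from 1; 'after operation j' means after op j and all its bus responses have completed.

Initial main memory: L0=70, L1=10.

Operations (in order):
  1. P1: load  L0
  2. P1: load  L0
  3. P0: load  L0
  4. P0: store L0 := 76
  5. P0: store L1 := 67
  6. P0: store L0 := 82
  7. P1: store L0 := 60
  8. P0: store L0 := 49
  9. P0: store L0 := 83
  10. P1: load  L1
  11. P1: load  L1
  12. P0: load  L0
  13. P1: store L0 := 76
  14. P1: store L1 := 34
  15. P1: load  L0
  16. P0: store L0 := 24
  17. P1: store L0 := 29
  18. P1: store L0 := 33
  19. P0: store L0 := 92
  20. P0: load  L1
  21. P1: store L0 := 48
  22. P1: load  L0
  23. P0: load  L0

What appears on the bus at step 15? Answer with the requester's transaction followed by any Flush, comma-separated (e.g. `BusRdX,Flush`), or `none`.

bus = none

[1] P1: load  L0 | P0:I, P1:E(70) | bus: BusRd
[2] P1: load  L0 | P0:I, P1:E(70) | bus: none
[3] P0: load  L0 | P0:S(70), P1:S(70) | bus: BusRd
[4] P0: store L0 := 76 | P0:M(76), P1:I | bus: BusUpgr
[5] P0: store L1 := 67 | P0:M(67), P1:I | bus: BusRdX
[6] P0: store L0 := 82 | P0:M(82), P1:I | bus: none
[7] P1: store L0 := 60 | P0:I, P1:M(60) | bus: BusRdX,Flush
[8] P0: store L0 := 49 | P0:M(49), P1:I | bus: BusRdX,Flush
[9] P0: store L0 := 83 | P0:M(83), P1:I | bus: none
[10] P1: load  L1 | P0:O(67), P1:S(67) | bus: BusRd
[11] P1: load  L1 | P0:O(67), P1:S(67) | bus: none
[12] P0: load  L0 | P0:M(83), P1:I | bus: none
[13] P1: store L0 := 76 | P0:I, P1:M(76) | bus: BusRdX,Flush
[14] P1: store L1 := 34 | P0:I, P1:M(34) | bus: BusUpgr,Flush
[15] P1: load  L0 | P0:I, P1:M(76) | bus: none
[16] P0: store L0 := 24 | P0:M(24), P1:I | bus: BusRdX,Flush
[17] P1: store L0 := 29 | P0:I, P1:M(29) | bus: BusRdX,Flush
[18] P1: store L0 := 33 | P0:I, P1:M(33) | bus: none
[19] P0: store L0 := 92 | P0:M(92), P1:I | bus: BusRdX,Flush
[20] P0: load  L1 | P0:S(34), P1:O(34) | bus: BusRd
[21] P1: store L0 := 48 | P0:I, P1:M(48) | bus: BusRdX,Flush
[22] P1: load  L0 | P0:I, P1:M(48) | bus: none
[23] P0: load  L0 | P0:S(48), P1:O(48) | bus: BusRd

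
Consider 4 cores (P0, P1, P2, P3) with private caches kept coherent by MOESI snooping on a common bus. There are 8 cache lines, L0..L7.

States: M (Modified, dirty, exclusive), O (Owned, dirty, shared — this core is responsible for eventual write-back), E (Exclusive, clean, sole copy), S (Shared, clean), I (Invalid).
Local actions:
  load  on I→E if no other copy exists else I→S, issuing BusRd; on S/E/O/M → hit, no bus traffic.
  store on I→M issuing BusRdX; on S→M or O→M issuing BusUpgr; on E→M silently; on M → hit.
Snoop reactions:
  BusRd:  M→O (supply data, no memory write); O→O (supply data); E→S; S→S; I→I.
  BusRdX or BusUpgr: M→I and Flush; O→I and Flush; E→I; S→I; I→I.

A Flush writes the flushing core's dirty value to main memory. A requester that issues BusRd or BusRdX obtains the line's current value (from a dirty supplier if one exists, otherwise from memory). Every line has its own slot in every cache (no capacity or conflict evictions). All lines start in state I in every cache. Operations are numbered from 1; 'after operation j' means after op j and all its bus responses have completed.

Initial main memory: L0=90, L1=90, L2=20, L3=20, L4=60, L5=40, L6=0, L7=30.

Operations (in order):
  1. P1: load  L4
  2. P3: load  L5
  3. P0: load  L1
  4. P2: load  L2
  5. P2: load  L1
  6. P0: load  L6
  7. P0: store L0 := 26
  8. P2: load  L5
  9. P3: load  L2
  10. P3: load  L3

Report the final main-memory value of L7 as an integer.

memory[L7] = 30

  op1 P1: load  L4 → I/E/I/I on L4; bus BusRd; mem=60
  op2 P3: load  L5 → I/I/I/E on L5; bus BusRd; mem=40
  op3 P0: load  L1 → E/I/I/I on L1; bus BusRd; mem=90
  op4 P2: load  L2 → I/I/E/I on L2; bus BusRd; mem=20
  op5 P2: load  L1 → S/I/S/I on L1; bus BusRd; mem=90
  op6 P0: load  L6 → E/I/I/I on L6; bus BusRd; mem=0
  op7 P0: store L0 := 26 → M/I/I/I on L0; bus BusRdX; mem=90
  op8 P2: load  L5 → I/I/S/S on L5; bus BusRd; mem=40
  op9 P3: load  L2 → I/I/S/S on L2; bus BusRd; mem=20
  op10 P3: load  L3 → I/I/I/E on L3; bus BusRd; mem=20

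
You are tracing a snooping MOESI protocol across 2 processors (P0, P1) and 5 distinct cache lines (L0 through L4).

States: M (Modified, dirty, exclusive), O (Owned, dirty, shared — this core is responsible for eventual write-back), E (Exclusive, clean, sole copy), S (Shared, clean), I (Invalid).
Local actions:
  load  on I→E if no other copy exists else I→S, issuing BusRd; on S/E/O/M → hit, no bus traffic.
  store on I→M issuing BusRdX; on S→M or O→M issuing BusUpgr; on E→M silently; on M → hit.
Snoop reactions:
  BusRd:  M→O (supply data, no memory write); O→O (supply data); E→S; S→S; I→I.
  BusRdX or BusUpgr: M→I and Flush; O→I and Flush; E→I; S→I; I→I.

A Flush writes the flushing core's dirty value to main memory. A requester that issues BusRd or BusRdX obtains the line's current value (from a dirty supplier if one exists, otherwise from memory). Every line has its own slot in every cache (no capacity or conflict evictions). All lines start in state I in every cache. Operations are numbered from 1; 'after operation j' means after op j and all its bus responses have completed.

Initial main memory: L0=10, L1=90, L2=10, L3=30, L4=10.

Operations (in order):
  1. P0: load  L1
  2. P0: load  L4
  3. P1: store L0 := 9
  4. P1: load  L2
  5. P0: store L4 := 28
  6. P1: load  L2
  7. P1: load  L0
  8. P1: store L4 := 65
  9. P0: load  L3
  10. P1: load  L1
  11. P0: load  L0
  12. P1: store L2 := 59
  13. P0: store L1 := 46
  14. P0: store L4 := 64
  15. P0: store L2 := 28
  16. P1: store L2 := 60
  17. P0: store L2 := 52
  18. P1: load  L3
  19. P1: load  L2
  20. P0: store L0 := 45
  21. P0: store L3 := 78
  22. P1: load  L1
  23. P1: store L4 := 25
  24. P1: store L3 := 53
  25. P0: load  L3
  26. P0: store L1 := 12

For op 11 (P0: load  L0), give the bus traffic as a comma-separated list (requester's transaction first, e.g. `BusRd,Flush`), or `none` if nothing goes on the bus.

step 1: P0: load  L1  ⟶  EI  (L1)  txn=BusRd  M[L1]=90
step 2: P0: load  L4  ⟶  EI  (L4)  txn=BusRd  M[L4]=10
step 3: P1: store L0 := 9  ⟶  IM  (L0)  txn=BusRdX  M[L0]=10
step 4: P1: load  L2  ⟶  IE  (L2)  txn=BusRd  M[L2]=10
step 5: P0: store L4 := 28  ⟶  MI  (L4)  txn=∅  M[L4]=10
step 6: P1: load  L2  ⟶  IE  (L2)  txn=∅  M[L2]=10
step 7: P1: load  L0  ⟶  IM  (L0)  txn=∅  M[L0]=10
step 8: P1: store L4 := 65  ⟶  IM  (L4)  txn=BusRdX+Flush  M[L4]=28
step 9: P0: load  L3  ⟶  EI  (L3)  txn=BusRd  M[L3]=30
step 10: P1: load  L1  ⟶  SS  (L1)  txn=BusRd  M[L1]=90
step 11: P0: load  L0  ⟶  SO  (L0)  txn=BusRd  M[L0]=10
step 12: P1: store L2 := 59  ⟶  IM  (L2)  txn=∅  M[L2]=10
step 13: P0: store L1 := 46  ⟶  MI  (L1)  txn=BusUpgr  M[L1]=90
step 14: P0: store L4 := 64  ⟶  MI  (L4)  txn=BusRdX+Flush  M[L4]=65
step 15: P0: store L2 := 28  ⟶  MI  (L2)  txn=BusRdX+Flush  M[L2]=59
step 16: P1: store L2 := 60  ⟶  IM  (L2)  txn=BusRdX+Flush  M[L2]=28
step 17: P0: store L2 := 52  ⟶  MI  (L2)  txn=BusRdX+Flush  M[L2]=60
step 18: P1: load  L3  ⟶  SS  (L3)  txn=BusRd  M[L3]=30
step 19: P1: load  L2  ⟶  OS  (L2)  txn=BusRd  M[L2]=60
step 20: P0: store L0 := 45  ⟶  MI  (L0)  txn=BusUpgr+Flush  M[L0]=9
step 21: P0: store L3 := 78  ⟶  MI  (L3)  txn=BusUpgr  M[L3]=30
step 22: P1: load  L1  ⟶  OS  (L1)  txn=BusRd  M[L1]=90
step 23: P1: store L4 := 25  ⟶  IM  (L4)  txn=BusRdX+Flush  M[L4]=64
step 24: P1: store L3 := 53  ⟶  IM  (L3)  txn=BusRdX+Flush  M[L3]=78
step 25: P0: load  L3  ⟶  SO  (L3)  txn=BusRd  M[L3]=78
step 26: P0: store L1 := 12  ⟶  MI  (L1)  txn=BusUpgr  M[L1]=90

bus = BusRd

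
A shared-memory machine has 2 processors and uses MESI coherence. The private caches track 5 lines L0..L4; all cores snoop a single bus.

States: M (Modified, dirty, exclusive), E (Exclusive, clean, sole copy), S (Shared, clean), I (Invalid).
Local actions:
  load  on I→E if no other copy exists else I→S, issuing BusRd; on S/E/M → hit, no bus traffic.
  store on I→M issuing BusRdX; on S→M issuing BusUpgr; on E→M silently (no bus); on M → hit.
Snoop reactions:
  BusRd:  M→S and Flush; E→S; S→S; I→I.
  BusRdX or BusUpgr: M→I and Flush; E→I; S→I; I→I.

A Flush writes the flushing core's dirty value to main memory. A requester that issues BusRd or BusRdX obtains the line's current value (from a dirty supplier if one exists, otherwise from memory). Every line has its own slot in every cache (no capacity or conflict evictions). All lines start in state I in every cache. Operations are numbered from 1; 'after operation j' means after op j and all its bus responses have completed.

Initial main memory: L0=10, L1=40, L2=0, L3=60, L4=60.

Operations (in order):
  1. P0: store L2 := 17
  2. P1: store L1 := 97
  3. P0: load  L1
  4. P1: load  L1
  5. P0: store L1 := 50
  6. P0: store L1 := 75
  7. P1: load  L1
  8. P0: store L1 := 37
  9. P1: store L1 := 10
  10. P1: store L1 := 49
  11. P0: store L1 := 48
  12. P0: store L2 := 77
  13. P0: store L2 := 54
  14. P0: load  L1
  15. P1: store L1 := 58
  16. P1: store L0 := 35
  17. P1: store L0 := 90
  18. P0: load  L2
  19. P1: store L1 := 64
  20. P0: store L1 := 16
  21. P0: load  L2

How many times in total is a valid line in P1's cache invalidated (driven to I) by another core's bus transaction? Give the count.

  op1 P0: store L2 := 17 → M/I on L2; bus BusRdX; mem=0
  op2 P1: store L1 := 97 → I/M on L1; bus BusRdX; mem=40
  op3 P0: load  L1 → S/S on L1; bus BusRd Flush; mem=97
  op4 P1: load  L1 → S/S on L1; bus (none); mem=97
  op5 P0: store L1 := 50 → M/I on L1; bus BusUpgr; mem=97
  op6 P0: store L1 := 75 → M/I on L1; bus (none); mem=97
  op7 P1: load  L1 → S/S on L1; bus BusRd Flush; mem=75
  op8 P0: store L1 := 37 → M/I on L1; bus BusUpgr; mem=75
  op9 P1: store L1 := 10 → I/M on L1; bus BusRdX Flush; mem=37
  op10 P1: store L1 := 49 → I/M on L1; bus (none); mem=37
  op11 P0: store L1 := 48 → M/I on L1; bus BusRdX Flush; mem=49
  op12 P0: store L2 := 77 → M/I on L2; bus (none); mem=0
  op13 P0: store L2 := 54 → M/I on L2; bus (none); mem=0
  op14 P0: load  L1 → M/I on L1; bus (none); mem=49
  op15 P1: store L1 := 58 → I/M on L1; bus BusRdX Flush; mem=48
  op16 P1: store L0 := 35 → I/M on L0; bus BusRdX; mem=10
  op17 P1: store L0 := 90 → I/M on L0; bus (none); mem=10
  op18 P0: load  L2 → M/I on L2; bus (none); mem=0
  op19 P1: store L1 := 64 → I/M on L1; bus (none); mem=48
  op20 P0: store L1 := 16 → M/I on L1; bus BusRdX Flush; mem=64
  op21 P0: load  L2 → M/I on L2; bus (none); mem=0

invalidations = 4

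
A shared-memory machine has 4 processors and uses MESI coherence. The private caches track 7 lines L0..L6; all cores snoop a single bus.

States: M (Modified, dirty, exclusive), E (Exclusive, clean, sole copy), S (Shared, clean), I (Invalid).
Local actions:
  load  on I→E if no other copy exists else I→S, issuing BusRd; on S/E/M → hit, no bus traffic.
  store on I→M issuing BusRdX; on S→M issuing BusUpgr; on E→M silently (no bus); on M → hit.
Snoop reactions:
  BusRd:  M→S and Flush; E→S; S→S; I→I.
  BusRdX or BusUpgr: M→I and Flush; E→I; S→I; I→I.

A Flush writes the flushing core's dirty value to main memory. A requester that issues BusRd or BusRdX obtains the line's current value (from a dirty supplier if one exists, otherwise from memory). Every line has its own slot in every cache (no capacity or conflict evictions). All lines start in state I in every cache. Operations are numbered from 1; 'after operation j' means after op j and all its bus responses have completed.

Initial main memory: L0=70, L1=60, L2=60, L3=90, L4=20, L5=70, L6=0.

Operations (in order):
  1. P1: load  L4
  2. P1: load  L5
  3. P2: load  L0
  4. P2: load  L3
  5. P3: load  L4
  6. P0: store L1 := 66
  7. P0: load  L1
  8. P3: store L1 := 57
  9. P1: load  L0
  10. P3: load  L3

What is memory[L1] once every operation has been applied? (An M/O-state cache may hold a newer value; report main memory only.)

memory[L1] = 66

  op1 P1: load  L4 → I/E/I/I on L4; bus BusRd; mem=20
  op2 P1: load  L5 → I/E/I/I on L5; bus BusRd; mem=70
  op3 P2: load  L0 → I/I/E/I on L0; bus BusRd; mem=70
  op4 P2: load  L3 → I/I/E/I on L3; bus BusRd; mem=90
  op5 P3: load  L4 → I/S/I/S on L4; bus BusRd; mem=20
  op6 P0: store L1 := 66 → M/I/I/I on L1; bus BusRdX; mem=60
  op7 P0: load  L1 → M/I/I/I on L1; bus (none); mem=60
  op8 P3: store L1 := 57 → I/I/I/M on L1; bus BusRdX Flush; mem=66
  op9 P1: load  L0 → I/S/S/I on L0; bus BusRd; mem=70
  op10 P3: load  L3 → I/I/S/S on L3; bus BusRd; mem=90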